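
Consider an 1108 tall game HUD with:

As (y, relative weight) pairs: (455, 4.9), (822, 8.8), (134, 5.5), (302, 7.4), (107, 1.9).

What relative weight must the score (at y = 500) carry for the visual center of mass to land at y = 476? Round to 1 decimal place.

Known weights sum to 4.9 + 8.8 + 5.5 + 7.4 + 1.9 = 28.5; their moment is 4.9·455 + 8.8·822 + 5.5·134 + 7.4·302 + 1.9·107 = 12638.2.
For the centroid to hit 476: (12638.2 + w·500) / (28.5 + w) = 476.
So w = (476·28.5 − 12638.2)/(500 − 476) = 927.8/24 ≈ 38.66.

w ≈ 38.7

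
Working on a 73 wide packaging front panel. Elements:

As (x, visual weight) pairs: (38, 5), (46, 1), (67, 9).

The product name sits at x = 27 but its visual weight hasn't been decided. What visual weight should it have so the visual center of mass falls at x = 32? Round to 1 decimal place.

Known weights sum to 5 + 1 + 9 = 15; their moment is 5·38 + 1·46 + 9·67 = 839.
For the centroid to hit 32: (839 + w·27) / (15 + w) = 32.
Solving: w = (32·15 − 839) / (27 − 32) = -359 / -5 ≈ 71.80.

w ≈ 71.8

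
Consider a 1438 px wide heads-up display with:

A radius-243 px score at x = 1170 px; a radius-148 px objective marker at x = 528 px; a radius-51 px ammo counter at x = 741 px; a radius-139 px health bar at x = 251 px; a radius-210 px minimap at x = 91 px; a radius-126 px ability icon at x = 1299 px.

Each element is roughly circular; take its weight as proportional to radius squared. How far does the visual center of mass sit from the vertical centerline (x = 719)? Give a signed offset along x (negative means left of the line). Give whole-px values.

r² weights: score 243² = 59049, objective marker 148² = 21904, ammo counter 51² = 2601, health bar 139² = 19321, minimap 210² = 44100, ability icon 126² = 15876. Total = 162851.
x: moment 112065578 / weight 162851 ≈ 688.15
Offset from x = 719: 688.15 − 719 ≈ -30.85.

≈ -31 px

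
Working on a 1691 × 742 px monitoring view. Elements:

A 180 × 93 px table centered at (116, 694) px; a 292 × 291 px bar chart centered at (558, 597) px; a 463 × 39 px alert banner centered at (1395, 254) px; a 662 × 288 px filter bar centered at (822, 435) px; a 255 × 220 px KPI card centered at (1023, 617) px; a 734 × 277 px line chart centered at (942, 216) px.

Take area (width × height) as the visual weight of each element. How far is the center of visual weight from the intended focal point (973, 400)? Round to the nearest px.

≈ 130 px

Areas: table 180·93 = 16740, bar chart 292·291 = 84972, alert banner 463·39 = 18057, filter bar 662·288 = 190656, KPI card 255·220 = 56100, line chart 734·277 = 203318. Total weight = 569843.
Σw·x = 480180819; x̄ = 480180819/569843 ≈ 842.65.
Σw·y = 228398070; ȳ = 228398070/569843 ≈ 400.81.
From (973, 400): dx = -130.35, dy = 0.81, so the distance is √(dx²+dy²) ≈ 130.35.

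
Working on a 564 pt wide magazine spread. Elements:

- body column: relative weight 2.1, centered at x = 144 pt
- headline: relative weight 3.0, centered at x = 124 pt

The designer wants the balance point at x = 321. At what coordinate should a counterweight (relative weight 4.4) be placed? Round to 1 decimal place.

With the counterweight, Σw becomes 2.1 + 3.0 + 4.4 = 9.5.
Along x: (674.4 + 4.4·x) / 9.5 = 321 (existing moment 2.1·144 + 3.0·124 = 674.4) ⇒ x = (3049.5 − 674.4) / 4.4 ≈ 539.80.

x ≈ 539.8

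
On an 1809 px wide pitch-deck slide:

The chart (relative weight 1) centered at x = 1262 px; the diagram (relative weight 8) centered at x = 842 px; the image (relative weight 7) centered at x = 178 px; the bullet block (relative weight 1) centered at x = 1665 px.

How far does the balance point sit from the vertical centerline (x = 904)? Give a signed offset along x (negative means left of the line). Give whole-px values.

≈ -262 px

Weights sum to 1 + 8 + 7 + 1 = 17.
Σw·x = 1·1262 + 8·842 + 7·178 + 1·1665 = 10909, so x̄ = 10909/17 ≈ 641.71.
Against x = 904, that's 641.71 − 904 = -262.29.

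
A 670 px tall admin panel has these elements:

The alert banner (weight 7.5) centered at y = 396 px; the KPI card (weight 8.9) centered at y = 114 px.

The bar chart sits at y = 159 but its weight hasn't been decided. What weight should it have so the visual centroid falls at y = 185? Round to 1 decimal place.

w ≈ 36.6

Fixed elements: Σw = 7.5 + 8.9 = 16.4, Σw·y = 7.5·396 + 8.9·114 = 3984.6.
Set Σw·y/Σw = 185: (3984.6 + 159w) = 185·(16.4 + w).
So w = (185·16.4 − 3984.6)/(159 − 185) = -950.6/-26 ≈ 36.56.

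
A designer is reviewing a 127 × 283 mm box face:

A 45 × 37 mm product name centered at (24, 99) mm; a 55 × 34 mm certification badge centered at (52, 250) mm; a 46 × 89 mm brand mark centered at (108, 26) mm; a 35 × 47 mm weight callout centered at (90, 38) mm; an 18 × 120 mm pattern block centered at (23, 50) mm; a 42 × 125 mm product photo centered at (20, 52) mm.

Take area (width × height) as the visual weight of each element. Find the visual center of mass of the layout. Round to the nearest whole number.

(53, 71)

Areas: product name 45·37 = 1665, certification badge 55·34 = 1870, brand mark 46·89 = 4094, weight callout 35·47 = 1645, pattern block 18·120 = 2160, product photo 42·125 = 5250. Total weight = 16684.
x: (1665·24 + 1870·52 + 4094·108 + 1645·90 + 2160·23 + 5250·20) / 16684 = 882082 / 16684 ≈ 52.87
y: (1665·99 + 1870·250 + 4094·26 + 1645·38 + 2160·50 + 5250·52) / 16684 = 1182289 / 16684 ≈ 70.86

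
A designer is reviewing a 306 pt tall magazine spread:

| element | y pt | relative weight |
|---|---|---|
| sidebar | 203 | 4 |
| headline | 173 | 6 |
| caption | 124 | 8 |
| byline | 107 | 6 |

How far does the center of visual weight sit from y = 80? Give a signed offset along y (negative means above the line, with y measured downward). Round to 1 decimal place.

≈ 65.2 pt

Σw = 4 + 6 + 8 + 6 = 24.
y: (4·203 + 6·173 + 8·124 + 6·107) / 24 = 3484 / 24 ≈ 145.17
Against y = 80, that's 145.17 − 80 = 65.17.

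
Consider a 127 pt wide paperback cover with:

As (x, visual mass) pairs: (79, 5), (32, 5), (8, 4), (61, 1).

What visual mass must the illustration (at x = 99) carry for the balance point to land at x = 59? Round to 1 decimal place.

Known weights sum to 5 + 5 + 4 + 1 = 15; their moment is 5·79 + 5·32 + 4·8 + 1·61 = 648.
Balance at x = 59 requires (648 + w·99) / (15 + w) = 59.
Solving: w = (59·15 − 648) / (99 − 59) = 237 / 40 ≈ 5.92.

w ≈ 5.9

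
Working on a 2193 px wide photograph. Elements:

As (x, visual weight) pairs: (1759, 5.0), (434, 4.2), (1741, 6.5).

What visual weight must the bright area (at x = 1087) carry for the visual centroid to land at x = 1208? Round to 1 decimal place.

w ≈ 24.5

Existing Σw = 15.7 (5.0 + 4.2 + 6.5); existing moment 5.0·1759 + 4.2·434 + 6.5·1741 = 21934.3.
Balance at x = 1208 requires (21934.3 + w·1087) / (15.7 + w) = 1208.
So w = (1208·15.7 − 21934.3)/(1087 − 1208) = -2968.7/-121 ≈ 24.53.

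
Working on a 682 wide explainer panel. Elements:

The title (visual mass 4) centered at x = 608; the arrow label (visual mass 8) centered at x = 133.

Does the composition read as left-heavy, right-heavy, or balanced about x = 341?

left-heavy

Weights sum to 4 + 8 = 12.
x-moment: 4·608 + 8·133 = 3496; centroid 3496/12 ≈ 291.33.
Since 291.3 is left of 341, the composition reads left-heavy.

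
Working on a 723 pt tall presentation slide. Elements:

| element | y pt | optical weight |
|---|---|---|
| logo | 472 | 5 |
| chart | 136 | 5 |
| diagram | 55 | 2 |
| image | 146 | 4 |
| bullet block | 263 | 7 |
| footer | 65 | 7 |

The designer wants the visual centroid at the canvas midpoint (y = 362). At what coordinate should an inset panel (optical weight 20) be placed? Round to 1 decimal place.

New total weight: (5 + 5 + 2 + 4 + 7 + 7) + 20 = 50.
y: target moment 50×362 = 18100; current 5·472 + 5·136 + 2·55 + 4·146 + 7·263 + 7·65 = 6030; the inset panel supplies 12070, so y = 12070/20 ≈ 603.50.

y ≈ 603.5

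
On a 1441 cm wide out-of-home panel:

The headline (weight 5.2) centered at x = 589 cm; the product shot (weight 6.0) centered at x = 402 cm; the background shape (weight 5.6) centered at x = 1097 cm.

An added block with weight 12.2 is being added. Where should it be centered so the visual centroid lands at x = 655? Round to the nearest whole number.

x ≈ 605

New total weight: (5.2 + 6.0 + 5.6) + 12.2 = 29.0.
x: need Σw·x = 29.0·655 = 18995.0. Existing = 5.2·589 + 6.0·402 + 5.6·1097 = 11618.0. Remainder 7377.0 / 12.2 ≈ 604.67.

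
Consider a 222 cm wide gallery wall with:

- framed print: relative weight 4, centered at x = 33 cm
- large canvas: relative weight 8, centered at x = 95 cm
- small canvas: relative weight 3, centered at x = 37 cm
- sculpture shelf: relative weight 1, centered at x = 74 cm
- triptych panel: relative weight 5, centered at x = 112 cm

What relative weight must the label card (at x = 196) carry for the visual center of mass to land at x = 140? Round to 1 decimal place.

w ≈ 23.3

Fixed elements: Σw = 4 + 8 + 3 + 1 + 5 = 21, Σw·x = 4·33 + 8·95 + 3·37 + 1·74 + 5·112 = 1637.
Balance at x = 140 requires (1637 + w·196) / (21 + w) = 140.
Rearranging, w·(196 − 140) = 140·21 − 1637 = 1303, so w ≈ 1303/56 = 23.27.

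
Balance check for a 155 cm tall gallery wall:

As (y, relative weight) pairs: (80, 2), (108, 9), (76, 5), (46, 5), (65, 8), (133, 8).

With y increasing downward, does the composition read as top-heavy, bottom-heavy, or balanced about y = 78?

bottom-heavy

Total weight = 2 + 9 + 5 + 5 + 8 + 8 = 37.
Σw·y = 2·80 + 9·108 + 5·76 + 5·46 + 8·65 + 8·133 = 3326, so ȳ = 3326/37 ≈ 89.89.
89.9 vs midline 78 → bottom-heavy.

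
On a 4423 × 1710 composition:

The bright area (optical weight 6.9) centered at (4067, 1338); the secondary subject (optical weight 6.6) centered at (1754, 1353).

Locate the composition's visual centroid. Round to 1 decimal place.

Total weight = 6.9 + 6.6 = 13.5.
x: (6.9·4067 + 6.6·1754) / 13.5 = 39638.7 / 13.5 ≈ 2936.20
y: (6.9·1338 + 6.6·1353) / 13.5 = 18162.0 / 13.5 ≈ 1345.33

(2936.2, 1345.3)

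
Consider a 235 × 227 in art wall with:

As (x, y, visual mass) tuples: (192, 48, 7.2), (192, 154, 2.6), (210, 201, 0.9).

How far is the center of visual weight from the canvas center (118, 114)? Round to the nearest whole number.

≈ 80 in

Weights sum to 7.2 + 2.6 + 0.9 = 10.7.
x: (7.2·192 + 2.6·192 + 0.9·210) / 10.7 = 2070.6 / 10.7 ≈ 193.51
y: (7.2·48 + 2.6·154 + 0.9·201) / 10.7 = 926.9 / 10.7 ≈ 86.63
From (118, 114): dx = 75.51, dy = -27.37, so the distance is √(dx²+dy²) ≈ 80.32.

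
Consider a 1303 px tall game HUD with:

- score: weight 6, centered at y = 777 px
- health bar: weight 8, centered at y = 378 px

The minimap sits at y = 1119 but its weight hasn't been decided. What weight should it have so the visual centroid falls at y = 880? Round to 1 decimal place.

w ≈ 19.4

Known weights sum to 6 + 8 = 14; their moment is 6·777 + 8·378 = 7686.
For the centroid to hit 880: (7686 + w·1119) / (14 + w) = 880.
Rearranging, w·(1119 − 880) = 880·14 − 7686 = 4634, so w ≈ 4634/239 = 19.39.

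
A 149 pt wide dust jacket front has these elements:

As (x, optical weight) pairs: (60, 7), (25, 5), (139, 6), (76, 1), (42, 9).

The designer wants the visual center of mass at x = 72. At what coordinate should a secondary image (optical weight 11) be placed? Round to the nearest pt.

x ≈ 89

With the secondary image, Σw becomes 7 + 5 + 6 + 1 + 9 + 11 = 39.
x: need Σw·x = 39·72 = 2808. Existing = 7·60 + 5·25 + 6·139 + 1·76 + 9·42 = 1833. Remainder 975 / 11 ≈ 88.64.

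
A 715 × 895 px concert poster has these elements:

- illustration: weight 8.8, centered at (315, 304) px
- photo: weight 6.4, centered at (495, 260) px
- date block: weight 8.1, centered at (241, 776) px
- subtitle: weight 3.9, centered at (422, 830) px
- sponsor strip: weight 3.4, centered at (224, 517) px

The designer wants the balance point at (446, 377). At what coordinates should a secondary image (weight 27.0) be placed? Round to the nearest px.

(570, 226)

With the secondary image, Σw becomes 8.8 + 6.4 + 8.1 + 3.9 + 3.4 + 27.0 = 57.6.
x: need Σw·x = 57.6·446 = 25689.6. Existing = 8.8·315 + 6.4·495 + 8.1·241 + 3.9·422 + 3.4·224 = 10299.5. Remainder 15390.1 / 27.0 ≈ 570.00.
y: need Σw·y = 57.6·377 = 21715.2. Existing = 8.8·304 + 6.4·260 + 8.1·776 + 3.9·830 + 3.4·517 = 15619.6. Remainder 6095.6 / 27.0 ≈ 225.76.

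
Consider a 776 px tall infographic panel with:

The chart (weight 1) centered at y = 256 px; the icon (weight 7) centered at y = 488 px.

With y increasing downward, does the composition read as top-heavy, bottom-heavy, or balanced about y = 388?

bottom-heavy

Σw = 1 + 7 = 8.
y-moment: 1·256 + 7·488 = 3672; centroid 3672/8 ≈ 459.00.
459.0 lies below (larger y than) the midline 388, so the layout is bottom-heavy.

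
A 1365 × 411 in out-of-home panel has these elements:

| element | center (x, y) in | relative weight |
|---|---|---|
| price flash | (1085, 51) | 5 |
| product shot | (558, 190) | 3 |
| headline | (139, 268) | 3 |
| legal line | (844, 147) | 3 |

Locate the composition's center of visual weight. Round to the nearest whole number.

Total weight = 5 + 3 + 3 + 3 = 14.
x-moment: 5·1085 + 3·558 + 3·139 + 3·844 = 10048; centroid 10048/14 ≈ 717.71.
y-moment: 5·51 + 3·190 + 3·268 + 3·147 = 2070; centroid 2070/14 ≈ 147.86.

(718, 148)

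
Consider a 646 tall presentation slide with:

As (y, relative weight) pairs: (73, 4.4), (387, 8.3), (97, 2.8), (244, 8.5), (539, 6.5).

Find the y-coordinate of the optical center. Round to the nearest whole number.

Weights sum to 4.4 + 8.3 + 2.8 + 8.5 + 6.5 = 30.5.
y: (4.4·73 + 8.3·387 + 2.8·97 + 8.5·244 + 6.5·539) / 30.5 = 9382.4 / 30.5 ≈ 307.62

y ≈ 308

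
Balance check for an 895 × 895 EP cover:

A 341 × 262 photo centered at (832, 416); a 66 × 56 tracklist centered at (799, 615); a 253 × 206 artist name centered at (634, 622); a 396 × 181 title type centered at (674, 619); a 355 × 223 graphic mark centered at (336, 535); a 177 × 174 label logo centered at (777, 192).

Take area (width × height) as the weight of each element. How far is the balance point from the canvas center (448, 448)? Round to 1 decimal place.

≈ 199.9

Taking area as weight: photo 341·262 = 89342, tracklist 66·56 = 3696, artist name 253·206 = 52118, title type 396·181 = 71676, graphic mark 355·223 = 79165, label logo 177·174 = 30798. Sum 326795.
Σw·x = 89342·832 + 3696·799 + 52118·634 + 71676·674 + 79165·336 + 30798·777 = 209167570, so x̄ = 209167570/326795 ≈ 640.06.
Σw·y = 89342·416 + 3696·615 + 52118·622 + 71676·619 + 79165·535 + 30798·192 = 164490643, so ȳ = 164490643/326795 ≈ 503.35.
Relative to (448, 448): Δ = (192.06, 55.35); |Δ| = √(192.06² + 55.35²) ≈ 199.87.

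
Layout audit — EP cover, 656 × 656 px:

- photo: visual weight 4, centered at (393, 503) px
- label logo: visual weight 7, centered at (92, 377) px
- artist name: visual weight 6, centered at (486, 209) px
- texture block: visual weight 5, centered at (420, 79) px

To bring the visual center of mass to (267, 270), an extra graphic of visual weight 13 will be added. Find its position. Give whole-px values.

(163, 242)

With the extra graphic, Σw becomes 4 + 7 + 6 + 5 + 13 = 35.
x: need Σw·x = 35·267 = 9345. Existing = 4·393 + 7·92 + 6·486 + 5·420 = 7232. Remainder 2113 / 13 ≈ 162.54.
y: need Σw·y = 35·270 = 9450. Existing = 4·503 + 7·377 + 6·209 + 5·79 = 6300. Remainder 3150 / 13 ≈ 242.31.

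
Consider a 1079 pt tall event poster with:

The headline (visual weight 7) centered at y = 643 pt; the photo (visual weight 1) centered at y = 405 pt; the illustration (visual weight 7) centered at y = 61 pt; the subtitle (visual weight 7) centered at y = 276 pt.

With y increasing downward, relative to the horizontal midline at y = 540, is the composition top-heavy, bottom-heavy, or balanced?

top-heavy

Total weight = 7 + 1 + 7 + 7 = 22.
Σw·y = 7·643 + 1·405 + 7·61 + 7·276 = 7265, so ȳ = 7265/22 ≈ 330.23.
330.2 vs midline 540 → top-heavy.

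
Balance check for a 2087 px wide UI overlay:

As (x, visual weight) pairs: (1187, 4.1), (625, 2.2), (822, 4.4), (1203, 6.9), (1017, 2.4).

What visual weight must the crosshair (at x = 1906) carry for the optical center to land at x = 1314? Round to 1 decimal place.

Fixed elements: Σw = 4.1 + 2.2 + 4.4 + 6.9 + 2.4 = 20.0, Σw·x = 4.1·1187 + 2.2·625 + 4.4·822 + 6.9·1203 + 2.4·1017 = 20600.0.
Set Σw·x/Σw = 1314: (20600.0 + 1906w) = 1314·(20.0 + w).
So w = (1314·20.0 − 20600.0)/(1906 − 1314) = 5680.0/592 ≈ 9.59.

w ≈ 9.6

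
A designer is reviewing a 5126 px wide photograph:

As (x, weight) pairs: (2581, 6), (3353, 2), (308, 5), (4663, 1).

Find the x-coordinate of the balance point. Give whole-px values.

x ≈ 2028

Weights sum to 6 + 2 + 5 + 1 = 14.
x-moment: 6·2581 + 2·3353 + 5·308 + 1·4663 = 28395; centroid 28395/14 ≈ 2028.21.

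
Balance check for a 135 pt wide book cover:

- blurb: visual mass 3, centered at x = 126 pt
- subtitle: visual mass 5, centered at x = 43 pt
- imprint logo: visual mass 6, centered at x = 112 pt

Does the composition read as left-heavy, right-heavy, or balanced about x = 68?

right-heavy

Total weight = 3 + 5 + 6 = 14.
x: (3·126 + 5·43 + 6·112) / 14 = 1265 / 14 ≈ 90.36
Since 90.4 is right of 68, the composition reads right-heavy.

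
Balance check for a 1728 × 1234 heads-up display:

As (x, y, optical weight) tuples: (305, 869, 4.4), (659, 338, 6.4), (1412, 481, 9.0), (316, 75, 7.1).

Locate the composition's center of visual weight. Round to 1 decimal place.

Weights sum to 4.4 + 6.4 + 9.0 + 7.1 = 26.9.
Σw·x = 4.4·305 + 6.4·659 + 9.0·1412 + 7.1·316 = 20511.2, so x̄ = 20511.2/26.9 ≈ 762.50.
Σw·y = 4.4·869 + 6.4·338 + 9.0·481 + 7.1·75 = 10848.3, so ȳ = 10848.3/26.9 ≈ 403.28.

(762.5, 403.3)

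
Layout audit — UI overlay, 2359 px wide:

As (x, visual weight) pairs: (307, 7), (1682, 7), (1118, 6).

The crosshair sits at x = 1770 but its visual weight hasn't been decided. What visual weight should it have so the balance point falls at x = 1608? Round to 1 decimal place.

w ≈ 71.2

Known weights sum to 7 + 7 + 6 = 20; their moment is 7·307 + 7·1682 + 6·1118 = 20631.
Balance at x = 1608 requires (20631 + w·1770) / (20 + w) = 1608.
So w = (1608·20 − 20631)/(1770 − 1608) = 11529/162 ≈ 71.17.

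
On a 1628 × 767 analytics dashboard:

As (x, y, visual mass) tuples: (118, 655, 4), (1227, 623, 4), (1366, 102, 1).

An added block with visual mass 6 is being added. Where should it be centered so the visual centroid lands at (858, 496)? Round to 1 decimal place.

With the added block, Σw becomes 4 + 4 + 1 + 6 = 15.
x: need Σw·x = 15·858 = 12870. Existing = 4·118 + 4·1227 + 1·1366 = 6746. Remainder 6124 / 6 ≈ 1020.67.
y: need Σw·y = 15·496 = 7440. Existing = 4·655 + 4·623 + 1·102 = 5214. Remainder 2226 / 6 ≈ 371.00.

(1020.7, 371.0)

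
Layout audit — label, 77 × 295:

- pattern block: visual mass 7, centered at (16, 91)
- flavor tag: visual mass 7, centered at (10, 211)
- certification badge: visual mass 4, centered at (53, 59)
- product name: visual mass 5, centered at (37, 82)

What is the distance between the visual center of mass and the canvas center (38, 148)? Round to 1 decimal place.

Total weight = 7 + 7 + 4 + 5 = 23.
x-moment: 7·16 + 7·10 + 4·53 + 5·37 = 579; centroid 579/23 ≈ 25.17.
y-moment: 7·91 + 7·211 + 4·59 + 5·82 = 2760; centroid 2760/23 ≈ 120.00.
From (38, 148): dx = -12.83, dy = -28.00, so the distance is √(dx²+dy²) ≈ 30.80.

≈ 30.8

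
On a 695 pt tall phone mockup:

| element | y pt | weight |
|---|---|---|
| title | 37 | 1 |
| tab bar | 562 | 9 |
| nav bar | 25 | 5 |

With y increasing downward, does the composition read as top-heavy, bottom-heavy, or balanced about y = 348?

balanced

Weights sum to 1 + 9 + 5 = 15.
y-moment: 1·37 + 9·562 + 5·25 = 5220; centroid 5220/15 ≈ 348.00.
348.00 = 348 exactly: balanced.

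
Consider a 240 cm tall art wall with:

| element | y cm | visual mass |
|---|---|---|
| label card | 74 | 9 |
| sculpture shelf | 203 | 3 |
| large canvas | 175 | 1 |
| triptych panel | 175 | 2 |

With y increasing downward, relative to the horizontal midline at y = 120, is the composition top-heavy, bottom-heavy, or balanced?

Total weight = 9 + 3 + 1 + 2 = 15.
Σw·y = 9·74 + 3·203 + 1·175 + 2·175 = 1800, so ȳ = 1800/15 ≈ 120.00.
That equals the midline 120 — balanced.

balanced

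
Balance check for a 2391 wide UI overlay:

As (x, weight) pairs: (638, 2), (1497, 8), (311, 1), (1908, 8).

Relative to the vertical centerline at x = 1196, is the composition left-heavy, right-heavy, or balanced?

right-heavy

Weights sum to 2 + 8 + 1 + 8 = 19.
Σw·x = 2·638 + 8·1497 + 1·311 + 8·1908 = 28827, so x̄ = 28827/19 ≈ 1517.21.
Since 1517.2 is right of 1196, the composition reads right-heavy.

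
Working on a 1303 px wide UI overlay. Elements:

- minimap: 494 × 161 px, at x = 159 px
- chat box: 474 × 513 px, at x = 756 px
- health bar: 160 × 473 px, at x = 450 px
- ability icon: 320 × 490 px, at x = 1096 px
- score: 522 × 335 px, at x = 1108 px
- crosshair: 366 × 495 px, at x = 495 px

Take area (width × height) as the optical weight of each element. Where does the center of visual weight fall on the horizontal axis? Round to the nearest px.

Areas: minimap 494·161 = 79534, chat box 474·513 = 243162, health bar 160·473 = 75680, ability icon 320·490 = 156800, score 522·335 = 174870, crosshair 366·495 = 181170. Total weight = 911216.
Σw·x = 79534·159 + 243162·756 + 75680·450 + 156800·1096 + 174870·1108 + 181170·495 = 685820288, so x̄ = 685820288/911216 ≈ 752.64.

x ≈ 753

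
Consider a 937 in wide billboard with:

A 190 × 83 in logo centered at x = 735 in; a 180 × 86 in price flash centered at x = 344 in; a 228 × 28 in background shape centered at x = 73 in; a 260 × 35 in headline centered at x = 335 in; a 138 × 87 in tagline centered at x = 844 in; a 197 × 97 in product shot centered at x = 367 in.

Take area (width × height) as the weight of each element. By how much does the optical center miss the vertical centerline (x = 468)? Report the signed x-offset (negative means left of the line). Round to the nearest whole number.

≈ 15 in

Areas → weights: logo 190·83 = 15770, price flash 180·86 = 15480, background shape 228·28 = 6384, headline 260·35 = 9100, tagline 138·87 = 12006, product shot 197·97 = 19109; Σw = 77849.
x: (15770·735 + 15480·344 + 6384·73 + 9100·335 + 12006·844 + 19109·367) / 77849 = 37576669 / 77849 ≈ 482.69
Difference: 482.69 − 468 ≈ 14.69.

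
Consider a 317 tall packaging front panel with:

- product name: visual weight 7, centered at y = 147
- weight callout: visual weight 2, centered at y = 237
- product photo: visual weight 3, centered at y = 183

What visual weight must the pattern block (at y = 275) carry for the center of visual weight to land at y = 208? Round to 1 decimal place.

w ≈ 6.6

Existing Σw = 12 (7 + 2 + 3); existing moment 7·147 + 2·237 + 3·183 = 2052.
For the centroid to hit 208: (2052 + w·275) / (12 + w) = 208.
Solving: w = (208·12 − 2052) / (275 − 208) = 444 / 67 ≈ 6.63.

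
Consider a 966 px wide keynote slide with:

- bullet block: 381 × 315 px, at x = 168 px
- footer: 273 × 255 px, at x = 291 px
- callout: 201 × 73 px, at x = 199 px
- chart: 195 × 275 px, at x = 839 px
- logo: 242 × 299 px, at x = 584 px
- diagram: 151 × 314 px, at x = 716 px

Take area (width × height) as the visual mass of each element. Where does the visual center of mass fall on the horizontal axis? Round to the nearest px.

Areas → weights: bullet block 381·315 = 120015, footer 273·255 = 69615, callout 201·73 = 14673, chart 195·275 = 53625, logo 242·299 = 72358, diagram 151·314 = 47414; Σw = 377700.
Σw·x = 164537283; x̄ = 164537283/377700 ≈ 435.63.

x ≈ 436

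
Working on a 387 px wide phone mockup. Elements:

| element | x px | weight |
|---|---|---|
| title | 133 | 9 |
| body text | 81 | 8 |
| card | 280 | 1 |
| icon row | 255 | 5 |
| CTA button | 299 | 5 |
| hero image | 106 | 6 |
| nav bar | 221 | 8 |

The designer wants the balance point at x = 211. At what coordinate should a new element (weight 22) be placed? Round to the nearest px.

x ≈ 282

New total weight: (9 + 8 + 1 + 5 + 5 + 6 + 8) + 22 = 64.
x: target moment 64×211 = 13504; current 9·133 + 8·81 + 1·280 + 5·255 + 5·299 + 6·106 + 8·221 = 7299; the new element supplies 6205, so x = 6205/22 ≈ 282.05.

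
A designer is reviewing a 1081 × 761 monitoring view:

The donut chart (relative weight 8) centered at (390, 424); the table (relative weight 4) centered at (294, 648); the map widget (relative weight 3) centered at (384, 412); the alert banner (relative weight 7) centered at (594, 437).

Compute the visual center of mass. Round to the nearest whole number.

Σw = 8 + 4 + 3 + 7 = 22.
x: (8·390 + 4·294 + 3·384 + 7·594) / 22 = 9606 / 22 ≈ 436.64
y: (8·424 + 4·648 + 3·412 + 7·437) / 22 = 10279 / 22 ≈ 467.23

(437, 467)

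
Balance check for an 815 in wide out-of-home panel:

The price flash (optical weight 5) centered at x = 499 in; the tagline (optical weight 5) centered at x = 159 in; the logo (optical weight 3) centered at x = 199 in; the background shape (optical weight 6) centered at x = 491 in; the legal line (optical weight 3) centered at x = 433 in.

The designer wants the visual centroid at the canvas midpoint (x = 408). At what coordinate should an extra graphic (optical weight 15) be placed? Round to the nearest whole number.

x ≈ 464

After adding the extra graphic, total weight = 5 + 5 + 3 + 6 + 3 + 15 = 37.
x: target moment 37×408 = 15096; current 5·499 + 5·159 + 3·199 + 6·491 + 3·433 = 8132; the extra graphic supplies 6964, so x = 6964/15 ≈ 464.27.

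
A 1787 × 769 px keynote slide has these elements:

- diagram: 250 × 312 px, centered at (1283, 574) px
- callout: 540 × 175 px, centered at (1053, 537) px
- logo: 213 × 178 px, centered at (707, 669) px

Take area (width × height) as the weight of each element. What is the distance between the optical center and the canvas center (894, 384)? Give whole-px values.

≈ 263 px

Areas → weights: diagram 250·312 = 78000, callout 540·175 = 94500, logo 213·178 = 37914; Σw = 210414.
Σw·x = 78000·1283 + 94500·1053 + 37914·707 = 226387698, so x̄ = 226387698/210414 ≈ 1075.92.
Σw·y = 78000·574 + 94500·537 + 37914·669 = 120882966, so ȳ = 120882966/210414 ≈ 574.50.
Relative to (894, 384): Δ = (181.92, 190.50); |Δ| = √(181.92² + 190.50²) ≈ 263.41.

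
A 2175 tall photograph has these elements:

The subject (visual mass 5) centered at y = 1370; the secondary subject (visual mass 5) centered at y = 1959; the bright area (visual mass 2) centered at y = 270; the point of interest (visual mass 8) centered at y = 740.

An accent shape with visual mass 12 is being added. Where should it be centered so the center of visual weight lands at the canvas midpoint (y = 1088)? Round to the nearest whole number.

With the accent shape, Σw becomes 5 + 5 + 2 + 8 + 12 = 32.
Along y: (23105 + 12·y) / 32 = 1088 (existing moment 5·1370 + 5·1959 + 2·270 + 8·740 = 23105) ⇒ y = (34816 − 23105) / 12 ≈ 975.92.

y ≈ 976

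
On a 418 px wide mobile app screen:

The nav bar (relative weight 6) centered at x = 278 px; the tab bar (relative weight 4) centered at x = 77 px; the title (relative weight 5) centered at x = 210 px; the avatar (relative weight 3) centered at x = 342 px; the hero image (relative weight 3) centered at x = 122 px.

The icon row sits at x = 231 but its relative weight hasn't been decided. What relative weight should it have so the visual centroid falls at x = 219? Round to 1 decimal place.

Existing Σw = 21 (6 + 4 + 5 + 3 + 3); existing moment 6·278 + 4·77 + 5·210 + 3·342 + 3·122 = 4418.
Balance at x = 219 requires (4418 + w·231) / (21 + w) = 219.
So w = (219·21 − 4418)/(231 − 219) = 181/12 ≈ 15.08.

w ≈ 15.1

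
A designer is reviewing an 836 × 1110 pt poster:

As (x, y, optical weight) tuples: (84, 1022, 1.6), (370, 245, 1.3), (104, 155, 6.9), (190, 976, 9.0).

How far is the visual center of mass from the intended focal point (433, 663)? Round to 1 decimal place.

Total weight = 1.6 + 1.3 + 6.9 + 9.0 = 18.8.
x-moment: 1.6·84 + 1.3·370 + 6.9·104 + 9.0·190 = 3043.0; centroid 3043.0/18.8 ≈ 161.86.
y-moment: 1.6·1022 + 1.3·245 + 6.9·155 + 9.0·976 = 11807.2; centroid 11807.2/18.8 ≈ 628.04.
Offset from (433, 663): Δx ≈ -271.14, Δy ≈ -34.96; distance = √(Δx² + Δy²) ≈ 273.38.

≈ 273.4 pt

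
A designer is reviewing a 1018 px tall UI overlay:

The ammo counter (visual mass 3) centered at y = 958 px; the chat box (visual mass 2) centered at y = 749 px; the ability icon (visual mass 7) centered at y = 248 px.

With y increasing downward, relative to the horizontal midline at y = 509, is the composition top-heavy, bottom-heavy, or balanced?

Σw = 3 + 2 + 7 = 12.
y-moment: 3·958 + 2·749 + 7·248 = 6108; centroid 6108/12 ≈ 509.00.
509.00 = 509 exactly: balanced.

balanced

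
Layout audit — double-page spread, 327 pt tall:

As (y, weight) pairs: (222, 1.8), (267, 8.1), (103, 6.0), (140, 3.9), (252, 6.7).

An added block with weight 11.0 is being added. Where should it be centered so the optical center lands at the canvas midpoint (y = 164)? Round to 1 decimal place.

With the added block, Σw becomes 1.8 + 8.1 + 6.0 + 3.9 + 6.7 + 11.0 = 37.5.
Along y: (5414.7 + 11.0·y) / 37.5 = 164 (existing moment 1.8·222 + 8.1·267 + 6.0·103 + 3.9·140 + 6.7·252 = 5414.7) ⇒ y = (6150.0 − 5414.7) / 11.0 ≈ 66.85.

y ≈ 66.8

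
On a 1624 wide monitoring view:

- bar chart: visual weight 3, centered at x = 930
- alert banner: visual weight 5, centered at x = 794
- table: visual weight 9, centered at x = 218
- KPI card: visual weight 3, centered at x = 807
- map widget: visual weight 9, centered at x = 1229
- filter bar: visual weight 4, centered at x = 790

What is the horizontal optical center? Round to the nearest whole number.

x ≈ 769

Σw = 3 + 5 + 9 + 3 + 9 + 4 = 33.
x-moment: 3·930 + 5·794 + 9·218 + 3·807 + 9·1229 + 4·790 = 25364; centroid 25364/33 ≈ 768.61.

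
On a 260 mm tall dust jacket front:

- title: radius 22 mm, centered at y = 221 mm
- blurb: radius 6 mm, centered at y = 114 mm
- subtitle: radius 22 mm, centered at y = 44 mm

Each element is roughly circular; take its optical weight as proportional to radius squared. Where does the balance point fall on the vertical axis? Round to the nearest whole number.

Weights ∝ r²: title 22² = 484, blurb 6² = 36, subtitle 22² = 484; Σw = 1004.
Σw·y = 484·221 + 36·114 + 484·44 = 132364, so ȳ = 132364/1004 ≈ 131.84.

y ≈ 132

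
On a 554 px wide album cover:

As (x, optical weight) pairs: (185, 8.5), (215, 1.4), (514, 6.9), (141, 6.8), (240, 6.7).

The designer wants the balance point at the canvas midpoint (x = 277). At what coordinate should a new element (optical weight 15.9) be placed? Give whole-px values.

With the new element, Σw becomes 8.5 + 1.4 + 6.9 + 6.8 + 6.7 + 15.9 = 46.2.
x: target moment 46.2×277 = 12797.4; current 8.5·185 + 1.4·215 + 6.9·514 + 6.8·141 + 6.7·240 = 7986.9; the new element supplies 4810.5, so x = 4810.5/15.9 ≈ 302.55.

x ≈ 303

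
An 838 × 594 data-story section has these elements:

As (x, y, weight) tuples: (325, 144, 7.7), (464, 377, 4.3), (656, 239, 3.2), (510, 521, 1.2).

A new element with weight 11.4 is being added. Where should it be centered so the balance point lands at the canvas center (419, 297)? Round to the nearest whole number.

(389, 363)

New total weight: (7.7 + 4.3 + 3.2 + 1.2) + 11.4 = 27.8.
x: need Σw·x = 27.8·419 = 11648.2. Existing = 7.7·325 + 4.3·464 + 3.2·656 + 1.2·510 = 7208.9. Remainder 4439.3 / 11.4 ≈ 389.41.
y: need Σw·y = 27.8·297 = 8256.6. Existing = 7.7·144 + 4.3·377 + 3.2·239 + 1.2·521 = 4119.9. Remainder 4136.7 / 11.4 ≈ 362.87.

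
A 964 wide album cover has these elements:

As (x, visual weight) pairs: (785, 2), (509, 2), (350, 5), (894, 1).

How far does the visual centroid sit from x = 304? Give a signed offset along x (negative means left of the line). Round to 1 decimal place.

Weights sum to 2 + 2 + 5 + 1 = 10.
Σw·x = 2·785 + 2·509 + 5·350 + 1·894 = 5232, so x̄ = 5232/10 ≈ 523.20.
Against x = 304, that's 523.20 − 304 = 219.20.

≈ 219.2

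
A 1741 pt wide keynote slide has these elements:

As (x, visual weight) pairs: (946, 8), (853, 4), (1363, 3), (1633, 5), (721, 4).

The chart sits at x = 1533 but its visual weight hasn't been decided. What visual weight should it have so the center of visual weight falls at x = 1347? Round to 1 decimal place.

w ≈ 33.4

Fixed elements: Σw = 8 + 4 + 3 + 5 + 4 = 24, Σw·x = 8·946 + 4·853 + 3·1363 + 5·1633 + 4·721 = 26118.
Balance at x = 1347 requires (26118 + w·1533) / (24 + w) = 1347.
So w = (1347·24 − 26118)/(1533 − 1347) = 6210/186 ≈ 33.39.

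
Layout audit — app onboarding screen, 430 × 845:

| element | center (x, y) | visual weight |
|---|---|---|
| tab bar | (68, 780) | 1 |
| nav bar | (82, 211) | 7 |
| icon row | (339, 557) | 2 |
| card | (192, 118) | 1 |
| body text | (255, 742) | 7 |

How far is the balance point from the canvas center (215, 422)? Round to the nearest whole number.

Weights sum to 1 + 7 + 2 + 1 + 7 = 18.
x: (1·68 + 7·82 + 2·339 + 1·192 + 7·255) / 18 = 3297 / 18 ≈ 183.17
y: (1·780 + 7·211 + 2·557 + 1·118 + 7·742) / 18 = 8683 / 18 ≈ 482.39
Offset from (215, 422): Δx ≈ -31.83, Δy ≈ 60.39; distance = √(Δx² + Δy²) ≈ 68.27.

≈ 68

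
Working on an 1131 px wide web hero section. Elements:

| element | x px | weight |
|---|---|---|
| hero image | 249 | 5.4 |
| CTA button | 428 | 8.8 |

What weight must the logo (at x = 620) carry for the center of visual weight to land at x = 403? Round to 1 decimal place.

Fixed elements: Σw = 5.4 + 8.8 = 14.2, Σw·x = 5.4·249 + 8.8·428 = 5111.0.
Balance at x = 403 requires (5111.0 + w·620) / (14.2 + w) = 403.
So w = (403·14.2 − 5111.0)/(620 − 403) = 611.6/217 ≈ 2.82.

w ≈ 2.8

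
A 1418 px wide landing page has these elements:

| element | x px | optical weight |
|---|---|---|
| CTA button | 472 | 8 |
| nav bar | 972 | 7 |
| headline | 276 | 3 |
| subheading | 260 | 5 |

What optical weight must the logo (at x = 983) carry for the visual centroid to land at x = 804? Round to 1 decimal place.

w ≈ 32.3

Fixed elements: Σw = 8 + 7 + 3 + 5 = 23, Σw·x = 8·472 + 7·972 + 3·276 + 5·260 = 12708.
Balance at x = 804 requires (12708 + w·983) / (23 + w) = 804.
Solving: w = (804·23 − 12708) / (983 − 804) = 5784 / 179 ≈ 32.31.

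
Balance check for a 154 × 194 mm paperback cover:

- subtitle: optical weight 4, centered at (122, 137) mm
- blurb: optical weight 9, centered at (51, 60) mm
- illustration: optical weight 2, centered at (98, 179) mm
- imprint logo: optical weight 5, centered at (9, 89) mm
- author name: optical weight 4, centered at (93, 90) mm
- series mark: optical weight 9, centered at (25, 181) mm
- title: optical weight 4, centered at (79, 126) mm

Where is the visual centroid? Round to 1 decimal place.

Total weight = 4 + 9 + 2 + 5 + 4 + 9 + 4 = 37.
Σw·x = 2101; x̄ = 2101/37 ≈ 56.78.
Σw·y = 4384; ȳ = 4384/37 ≈ 118.49.

(56.8, 118.5)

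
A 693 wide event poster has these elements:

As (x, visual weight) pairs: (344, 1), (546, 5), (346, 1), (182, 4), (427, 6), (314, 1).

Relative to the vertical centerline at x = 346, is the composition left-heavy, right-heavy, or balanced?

Σw = 1 + 5 + 1 + 4 + 6 + 1 = 18.
Σw·x = 1·344 + 5·546 + 1·346 + 4·182 + 6·427 + 1·314 = 7024, so x̄ = 7024/18 ≈ 390.22.
390.2 vs midline 346 → right-heavy.

right-heavy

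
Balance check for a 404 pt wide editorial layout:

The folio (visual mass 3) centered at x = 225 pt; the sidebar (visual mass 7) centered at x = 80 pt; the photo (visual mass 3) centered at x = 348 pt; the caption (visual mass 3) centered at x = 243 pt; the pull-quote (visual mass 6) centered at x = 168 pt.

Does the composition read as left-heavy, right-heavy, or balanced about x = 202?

Total weight = 3 + 7 + 3 + 3 + 6 = 22.
x: (3·225 + 7·80 + 3·348 + 3·243 + 6·168) / 22 = 4016 / 22 ≈ 182.55
Since 182.5 is left of 202, the composition reads left-heavy.

left-heavy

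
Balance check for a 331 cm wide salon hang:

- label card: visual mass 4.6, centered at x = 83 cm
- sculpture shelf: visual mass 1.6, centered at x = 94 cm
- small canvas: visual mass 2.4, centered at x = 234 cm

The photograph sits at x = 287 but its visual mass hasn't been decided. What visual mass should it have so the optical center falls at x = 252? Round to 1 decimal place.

Fixed elements: Σw = 4.6 + 1.6 + 2.4 = 8.6, Σw·x = 4.6·83 + 1.6·94 + 2.4·234 = 1093.8.
Set Σw·x/Σw = 252: (1093.8 + 287w) = 252·(8.6 + w).
Solving: w = (252·8.6 − 1093.8) / (287 − 252) = 1073.4 / 35 ≈ 30.67.

w ≈ 30.7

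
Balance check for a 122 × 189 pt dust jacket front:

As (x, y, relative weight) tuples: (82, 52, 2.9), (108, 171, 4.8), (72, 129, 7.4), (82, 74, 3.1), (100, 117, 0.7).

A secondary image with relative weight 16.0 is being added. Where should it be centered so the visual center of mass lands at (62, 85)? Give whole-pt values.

(34, 46)

New total weight: (2.9 + 4.8 + 7.4 + 3.1 + 0.7) + 16.0 = 34.9.
x: need Σw·x = 34.9·62 = 2163.8. Existing = 2.9·82 + 4.8·108 + 7.4·72 + 3.1·82 + 0.7·100 = 1613.2. Remainder 550.6 / 16.0 ≈ 34.41.
y: need Σw·y = 34.9·85 = 2966.5. Existing = 2.9·52 + 4.8·171 + 7.4·129 + 3.1·74 + 0.7·117 = 2237.5. Remainder 729.0 / 16.0 ≈ 45.56.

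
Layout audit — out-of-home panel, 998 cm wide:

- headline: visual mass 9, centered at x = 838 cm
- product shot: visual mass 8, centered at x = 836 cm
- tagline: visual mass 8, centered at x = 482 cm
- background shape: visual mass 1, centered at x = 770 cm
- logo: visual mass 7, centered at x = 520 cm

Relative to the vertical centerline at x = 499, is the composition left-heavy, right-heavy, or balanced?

Weights sum to 9 + 8 + 8 + 1 + 7 = 33.
x-moment: 9·838 + 8·836 + 8·482 + 1·770 + 7·520 = 22496; centroid 22496/33 ≈ 681.70.
681.7 vs midline 499 → right-heavy.

right-heavy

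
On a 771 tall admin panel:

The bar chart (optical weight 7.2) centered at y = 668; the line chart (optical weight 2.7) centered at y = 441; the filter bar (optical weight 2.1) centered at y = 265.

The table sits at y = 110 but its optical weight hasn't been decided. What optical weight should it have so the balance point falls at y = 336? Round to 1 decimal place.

Known weights sum to 7.2 + 2.7 + 2.1 = 12.0; their moment is 7.2·668 + 2.7·441 + 2.1·265 = 6556.8.
For the centroid to hit 336: (6556.8 + w·110) / (12.0 + w) = 336.
Rearranging, w·(110 − 336) = 336·12.0 − 6556.8 = -2524.8, so w ≈ -2524.8/-226 = 11.17.

w ≈ 11.2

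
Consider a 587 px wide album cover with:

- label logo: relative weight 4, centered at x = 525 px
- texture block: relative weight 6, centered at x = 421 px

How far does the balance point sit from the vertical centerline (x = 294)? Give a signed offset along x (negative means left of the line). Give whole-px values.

Total weight = 4 + 6 = 10.
Σw·x = 4·525 + 6·421 = 4626, so x̄ = 4626/10 ≈ 462.60.
Offset from x = 294: 462.60 − 294 ≈ 168.60.

≈ 169 px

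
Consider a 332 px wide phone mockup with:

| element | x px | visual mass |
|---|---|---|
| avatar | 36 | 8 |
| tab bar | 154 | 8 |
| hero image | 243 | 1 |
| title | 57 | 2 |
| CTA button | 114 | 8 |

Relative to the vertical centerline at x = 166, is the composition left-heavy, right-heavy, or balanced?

Total weight = 8 + 8 + 1 + 2 + 8 = 27.
x-moment: 8·36 + 8·154 + 1·243 + 2·57 + 8·114 = 2789; centroid 2789/27 ≈ 103.30.
Since 103.3 is left of 166, the composition reads left-heavy.

left-heavy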